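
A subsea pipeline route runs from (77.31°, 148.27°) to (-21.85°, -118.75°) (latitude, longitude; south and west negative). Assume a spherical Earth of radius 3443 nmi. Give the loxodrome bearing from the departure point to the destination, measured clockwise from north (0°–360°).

Meridional parts: M(φ₁)=+2.1965, M(φ₂)=-0.3909 → ΔM = -2.5874;  Δλ = +1.6228 rad
tan C = Δλ / ΔM = -0.6272 → C = 147.90°

147.9°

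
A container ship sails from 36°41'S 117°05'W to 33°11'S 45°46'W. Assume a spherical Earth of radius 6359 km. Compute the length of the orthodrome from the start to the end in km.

Haversine: a = sin²(Δφ/2)+cos φ₁ cos φ₂ sin²(Δλ/2) = 0.22902;  σ = 2·atan2(√a,√(1−a))
σ = 57.182° → d = Rσ = 6359·0.99802 = 6346 km

6346 km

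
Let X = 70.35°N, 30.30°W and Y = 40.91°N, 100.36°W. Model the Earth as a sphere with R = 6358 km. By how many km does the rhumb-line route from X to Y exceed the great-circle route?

231 km

Great circle: cos σ = sin φ₁ sin φ₂ + cos φ₁ cos φ₂ cos Δλ,  σ = 0.7906 rad → d_gc = 5026.8 km
Rhumb line: Δψ = -0.9696, q = Δφ/Δψ = 0.5299, d_rh = R√(Δφ²+q²Δλ²) = 5257.8 km
Excess = 5257.8 − 5026.8 = 231.0 ≈ 231 km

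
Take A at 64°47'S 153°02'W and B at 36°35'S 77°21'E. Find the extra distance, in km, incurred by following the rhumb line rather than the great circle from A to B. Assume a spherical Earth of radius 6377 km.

Great circle: cos σ = sin φ₁ sin φ₂ + cos φ₁ cos φ₂ cos Δλ,  σ = 1.2440 rad → d_gc = 7932.7 km
Rhumb line: Δψ = +0.8106, q = Δφ/Δψ = 0.6072, d_rh = R√(Δφ²+q²Δλ²) = 9304.4 km
Excess = 9304.4 − 7932.7 = 1371.7 ≈ 1372 km

1372 km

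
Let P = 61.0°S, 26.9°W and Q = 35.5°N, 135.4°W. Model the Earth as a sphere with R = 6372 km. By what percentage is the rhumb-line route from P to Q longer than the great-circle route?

Great circle: σ = 2.2564 rad → d_gc = Rσ = 14377.7 km
Rhumb: Δφ = +1.6842, Δλ = -1.8937, Δψ = +2.0159, q = Δφ/Δψ = 0.8355 → d_rh = R√(Δφ²+q²Δλ²) = 14724.4 km
Excess = (14724.4 − 14377.7) / 14377.7 = 346.7 / 14377.7 = 2.41% ≈ 2.4%

2.4%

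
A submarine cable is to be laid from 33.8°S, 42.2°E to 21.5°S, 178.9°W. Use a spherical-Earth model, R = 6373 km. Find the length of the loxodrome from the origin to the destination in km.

13713 km

Δψ = ln[tan(π/4+φ₂/2)/tan(π/4+φ₁/2)] = +0.2431;  Δφ = +0.2147 rad,  Δλ = +2.4243 rad
q = Δφ/Δψ = 0.8832
d = R·√(Δφ² + q²Δλ²) = 6373·2.15174 = 13713 km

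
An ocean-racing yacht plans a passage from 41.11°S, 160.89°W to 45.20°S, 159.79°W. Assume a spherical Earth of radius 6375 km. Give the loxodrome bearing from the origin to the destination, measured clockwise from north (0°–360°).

168.9°

Δψ = ln[tan(π/4+φ₂/2)/tan(π/4+φ₁/2)] = -0.0979
Δλ = +0.0192 rad (taken the short way round)
course = atan2(Δλ, Δψ) = 168.91°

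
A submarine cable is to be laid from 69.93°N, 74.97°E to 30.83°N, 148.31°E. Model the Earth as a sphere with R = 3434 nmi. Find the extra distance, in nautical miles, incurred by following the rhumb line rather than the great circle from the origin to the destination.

152 nmi

Great circle: cos σ = sin φ₁ sin φ₂ + cos φ₁ cos φ₂ cos Δλ,  σ = 0.9693 rad → d_gc = 3328.7 nmi
Rhumb line: Δψ = -1.1657, q = Δφ/Δψ = 0.5854, d_rh = R√(Δφ²+q²Δλ²) = 3480.4 nmi
Excess = 3480.4 − 3328.7 = 151.7 ≈ 152 nmi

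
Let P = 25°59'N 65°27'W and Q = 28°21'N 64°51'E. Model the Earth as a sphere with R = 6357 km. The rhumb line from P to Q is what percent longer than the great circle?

7.7%

Great circle: σ = 1.8793 rad → d_gc = Rσ = 11946.8 km
Rhumb: Δφ = +0.0413, Δλ = +2.2742, Δψ = +0.0464, q = Δφ/Δψ = 0.8896 → d_rh = R√(Δφ²+q²Δλ²) = 12863.3 km
Excess = (12863.3 − 11946.8) / 11946.8 = 916.5 / 11946.8 = 7.67% ≈ 7.7%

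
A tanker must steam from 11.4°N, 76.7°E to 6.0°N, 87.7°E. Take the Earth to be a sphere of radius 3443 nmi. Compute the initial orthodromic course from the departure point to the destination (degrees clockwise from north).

115.5°

θ = atan2( sin Δλ·cos φ₂ ,  cos φ₁ sin φ₂ − sin φ₁ cos φ₂ cos Δλ )
  = atan2(+0.1898, -0.0905) = 115.50°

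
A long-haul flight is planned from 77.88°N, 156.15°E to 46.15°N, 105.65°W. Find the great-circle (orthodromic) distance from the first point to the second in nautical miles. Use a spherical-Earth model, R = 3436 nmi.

Haversine: a = sin²(Δφ/2)+cos φ₁ cos φ₂ sin²(Δλ/2) = 0.15783;  σ = 2·atan2(√a,√(1−a))
σ = 46.817° → d = Rσ = 3436·0.81710 = 2808 nmi

2808 nmi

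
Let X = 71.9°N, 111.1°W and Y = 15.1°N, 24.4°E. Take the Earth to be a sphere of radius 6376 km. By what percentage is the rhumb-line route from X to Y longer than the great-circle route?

Great circle: σ = 1.5371 rad → d_gc = Rσ = 9800.6 km
Rhumb: Δφ = -0.9913, Δλ = +2.3649, Δψ = -1.5704, q = Δφ/Δψ = 0.6313 → d_rh = R√(Δφ²+q²Δλ²) = 11426.0 km
Excess = (11426.0 − 9800.6) / 9800.6 = 1625.4 / 9800.6 = 16.58% ≈ 16.6%

16.6%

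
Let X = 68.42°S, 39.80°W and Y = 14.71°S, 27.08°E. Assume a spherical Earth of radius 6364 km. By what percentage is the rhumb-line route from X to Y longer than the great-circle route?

Great circle: σ = 1.1855 rad → d_gc = Rσ = 7544.7 km
Rhumb: Δφ = +0.9374, Δλ = +1.1673, Δψ = +1.3981, q = Δφ/Δψ = 0.6705 → d_rh = R√(Δφ²+q²Δλ²) = 7771.7 km
Excess = (7771.7 − 7544.7) / 7544.7 = 227.0 / 7544.7 = 3.01% ≈ 3.0%

3.0%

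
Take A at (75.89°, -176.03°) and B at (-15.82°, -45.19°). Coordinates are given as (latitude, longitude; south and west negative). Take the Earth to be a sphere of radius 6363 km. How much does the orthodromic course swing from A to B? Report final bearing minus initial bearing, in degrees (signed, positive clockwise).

Initial bearing θ₁ = atan2(sin Δλ cos φ₂, cos φ₁ sin φ₂ − sin φ₁ cos φ₂ cos Δλ) = 53.24°
Final bearing θ₂ = (initial bearing from the destination back to the start) + 180° = 168.29°
Δθ = θ₂ − θ₁ = +115.0°

+115.0°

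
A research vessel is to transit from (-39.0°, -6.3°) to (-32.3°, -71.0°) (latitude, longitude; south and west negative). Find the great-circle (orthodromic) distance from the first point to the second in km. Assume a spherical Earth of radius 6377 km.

5777 km

Haversine: a = sin²(Δφ/2)+cos φ₁ cos φ₂ sin²(Δλ/2) = 0.19150;  σ = 2·atan2(√a,√(1−a))
σ = 51.902° → d = Rσ = 6377·0.90586 = 5777 km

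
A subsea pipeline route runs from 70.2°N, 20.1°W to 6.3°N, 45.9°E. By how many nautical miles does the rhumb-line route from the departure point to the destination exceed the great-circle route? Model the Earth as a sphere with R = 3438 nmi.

Great circle: cos σ = sin φ₁ sin φ₂ + cos φ₁ cos φ₂ cos Δλ,  σ = 1.3282 rad → d_gc = 4566.5 nmi
Rhumb line: Δψ = -1.6355, q = Δφ/Δψ = 0.6819, d_rh = R√(Δφ²+q²Δλ²) = 4689.9 nmi
Excess = 4689.9 − 4566.5 = 123.4 ≈ 123 nmi

123 nmi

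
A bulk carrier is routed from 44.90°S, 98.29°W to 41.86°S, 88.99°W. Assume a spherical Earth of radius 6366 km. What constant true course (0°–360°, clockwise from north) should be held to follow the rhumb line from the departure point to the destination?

65.8°

Meridional parts: M(φ₁)=-0.8789, M(φ₂)=-0.8059 → ΔM = +0.0730;  Δλ = +0.1623 rad
tan C = Δλ / ΔM = +2.2228 → C = 65.78°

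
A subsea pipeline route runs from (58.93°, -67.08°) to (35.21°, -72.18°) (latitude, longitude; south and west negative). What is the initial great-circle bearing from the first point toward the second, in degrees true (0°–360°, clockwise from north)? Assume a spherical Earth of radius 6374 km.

190.3°

N = sin Δλ·cos φ₂ = -0.0726;  D = cos φ₁ sin φ₂ − sin φ₁ cos φ₂ cos Δλ = -0.3995
initial course = atan2(N, D) = 190.30°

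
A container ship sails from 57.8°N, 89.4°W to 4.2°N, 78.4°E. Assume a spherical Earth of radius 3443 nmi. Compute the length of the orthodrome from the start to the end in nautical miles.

cos σ = sin φ₁ sin φ₂ + cos φ₁ cos φ₂ cos Δλ
      = sin(57.80°)sin(4.20°) + cos(57.80°)cos(4.20°)cos(167.80°) = -0.4575
σ = 117.224° → d = Rσ = 3443·2.04594 = 7044 nmi

7044 nmi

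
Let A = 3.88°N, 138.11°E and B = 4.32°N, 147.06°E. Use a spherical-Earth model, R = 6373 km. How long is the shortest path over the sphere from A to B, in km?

Haversine: a = sin²(Δφ/2)+cos φ₁ cos φ₂ sin²(Δλ/2) = 0.00607;  σ = 2·atan2(√a,√(1−a))
σ = 8.938° → d = Rσ = 6373·0.15600 = 994 km

994 km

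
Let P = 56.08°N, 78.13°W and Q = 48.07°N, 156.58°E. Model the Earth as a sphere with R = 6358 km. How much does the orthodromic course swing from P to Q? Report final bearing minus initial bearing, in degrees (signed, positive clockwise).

At departure: θ₁ = atan2(sin Δλ cos φ₂, cos φ₁ sin φ₂ − sin φ₁ cos φ₂ cos Δλ) = 323.44°
At arrival: θ₂ = atan2(sin Δλ cos φ₁, −cos φ₂ sin φ₁ + sin φ₂ cos φ₁ cos Δλ) = 209.83°
Δθ = θ₂ − θ₁ = -113.6°

-113.6°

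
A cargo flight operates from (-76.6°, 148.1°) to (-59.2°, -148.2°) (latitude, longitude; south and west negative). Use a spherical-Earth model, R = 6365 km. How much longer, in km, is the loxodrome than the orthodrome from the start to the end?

Great circle: cos σ = sin φ₁ sin φ₂ + cos φ₁ cos φ₂ cos Δλ,  σ = 0.4775 rad → d_gc = 3039.2 km
Rhumb line: Δψ = +0.8522, q = Δφ/Δψ = 0.3564, d_rh = R√(Δφ²+q²Δλ²) = 3177.4 km
Excess = 3177.4 − 3039.2 = 138.2 ≈ 138 km

138 km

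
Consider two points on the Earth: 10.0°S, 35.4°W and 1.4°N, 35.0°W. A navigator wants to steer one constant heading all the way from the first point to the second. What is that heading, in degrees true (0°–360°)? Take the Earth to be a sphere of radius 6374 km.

2.0°

Meridional parts: M(φ₁)=-0.1754, M(φ₂)=+0.0244 → ΔM = +0.1999;  Δλ = +0.0070 rad
tan C = Δλ / ΔM = +0.0349 → C = 2.00°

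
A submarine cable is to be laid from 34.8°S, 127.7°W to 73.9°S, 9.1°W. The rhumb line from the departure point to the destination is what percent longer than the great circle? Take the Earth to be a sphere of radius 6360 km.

Great circle: σ = 1.1160 rad → d_gc = Rσ = 7097.4 km
Rhumb: Δφ = -0.6824, Δλ = +2.0700, Δψ = -1.3074, q = Δφ/Δψ = 0.5220 → d_rh = R√(Δφ²+q²Δλ²) = 8127.8 km
Excess = (8127.8 − 7097.4) / 7097.4 = 1030.4 / 7097.4 = 14.52% ≈ 14.5%

14.5%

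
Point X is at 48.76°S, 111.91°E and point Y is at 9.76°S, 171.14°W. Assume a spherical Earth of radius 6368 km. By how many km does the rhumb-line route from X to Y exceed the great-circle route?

187 km

Great circle: cos σ = sin φ₁ sin φ₂ + cos φ₁ cos φ₂ cos Δλ,  σ = 1.2931 rad → d_gc = 8234.3 km
Rhumb line: Δψ = +0.8063, q = Δφ/Δψ = 0.8442, d_rh = R√(Δφ²+q²Δλ²) = 8421.4 km
Excess = 8421.4 − 8234.3 = 187.1 ≈ 187 km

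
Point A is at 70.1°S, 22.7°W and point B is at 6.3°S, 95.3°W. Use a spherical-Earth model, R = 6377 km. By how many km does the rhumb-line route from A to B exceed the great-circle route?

Great circle: cos σ = sin φ₁ sin φ₂ + cos φ₁ cos φ₂ cos Δλ,  σ = 1.3650 rad → d_gc = 8704.6 km
Rhumb line: Δψ = +1.6304, q = Δφ/Δψ = 0.6830, d_rh = R√(Δφ²+q²Δλ²) = 8993.4 km
Excess = 8993.4 − 8704.6 = 288.8 ≈ 289 km

289 km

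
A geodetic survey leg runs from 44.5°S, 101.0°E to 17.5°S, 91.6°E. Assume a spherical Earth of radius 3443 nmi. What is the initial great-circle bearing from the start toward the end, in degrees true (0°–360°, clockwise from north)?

N = sin Δλ·cos φ₂ = -0.1558;  D = cos φ₁ sin φ₂ − sin φ₁ cos φ₂ cos Δλ = +0.4450
initial course = atan2(N, D) = 340.71°

340.7°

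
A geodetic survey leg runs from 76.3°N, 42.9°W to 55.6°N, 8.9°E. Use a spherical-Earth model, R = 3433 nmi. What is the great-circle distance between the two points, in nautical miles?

Haversine: a = sin²(Δφ/2)+cos φ₁ cos φ₂ sin²(Δλ/2) = 0.05781;  σ = 2·atan2(√a,√(1−a))
σ = 27.824° → d = Rσ = 3433·0.48562 = 1667 nmi

1667 nmi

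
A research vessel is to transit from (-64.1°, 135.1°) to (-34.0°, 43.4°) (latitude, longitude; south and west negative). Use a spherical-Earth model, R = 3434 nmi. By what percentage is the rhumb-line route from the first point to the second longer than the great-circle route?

Great circle: σ = 1.0561 rad → d_gc = Rσ = 3626.6 nmi
Rhumb: Δφ = +0.5253, Δλ = -1.6005, Δψ = +0.8382, q = Δφ/Δψ = 0.6267 → d_rh = R√(Δφ²+q²Δλ²) = 3888.3 nmi
Excess = (3888.3 − 3626.6) / 3626.6 = 261.7 / 3626.6 = 7.22% ≈ 7.2%

7.2%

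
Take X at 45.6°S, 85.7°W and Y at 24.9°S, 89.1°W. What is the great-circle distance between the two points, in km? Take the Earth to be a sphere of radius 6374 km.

2323 km

cos σ = sin φ₁ sin φ₂ + cos φ₁ cos φ₂ cos Δλ
      = sin(-45.60°)sin(-24.90°) + cos(-45.60°)cos(-24.90°)cos(-3.40°) = 0.9343
σ = 20.880° → d = Rσ = 6374·0.36443 = 2323 km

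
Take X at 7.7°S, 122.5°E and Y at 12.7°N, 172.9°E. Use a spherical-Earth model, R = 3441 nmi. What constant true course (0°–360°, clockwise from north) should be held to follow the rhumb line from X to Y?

67.8°

Meridional parts: M(φ₁)=-0.1348, M(φ₂)=+0.2235 → ΔM = +0.3583;  Δλ = +0.8796 rad
tan C = Δλ / ΔM = +2.4551 → C = 67.84°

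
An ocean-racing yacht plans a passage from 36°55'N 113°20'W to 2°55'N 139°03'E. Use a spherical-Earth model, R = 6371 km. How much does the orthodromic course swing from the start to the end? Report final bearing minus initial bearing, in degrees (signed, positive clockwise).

At departure: θ₁ = atan2(sin Δλ cos φ₂, cos φ₁ sin φ₂ − sin φ₁ cos φ₂ cos Δλ) = 283.14°
At arrival: θ₂ = atan2(sin Δλ cos φ₁, −cos φ₂ sin φ₁ + sin φ₂ cos φ₁ cos Δλ) = 231.22°
Δθ = θ₂ − θ₁ = -51.9°

-51.9°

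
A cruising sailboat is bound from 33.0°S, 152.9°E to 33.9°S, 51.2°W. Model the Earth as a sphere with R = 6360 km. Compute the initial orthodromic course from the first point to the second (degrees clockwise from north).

N = sin Δλ·cos φ₂ = +0.3389;  D = cos φ₁ sin φ₂ − sin φ₁ cos φ₂ cos Δλ = -0.8804
initial course = atan2(N, D) = 158.95°

158.9°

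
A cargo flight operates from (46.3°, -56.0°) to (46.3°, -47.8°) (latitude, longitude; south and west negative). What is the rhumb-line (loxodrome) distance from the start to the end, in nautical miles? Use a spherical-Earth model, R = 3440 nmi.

340 nmi

Δψ = ln[tan(π/4+φ₂/2)/tan(π/4+φ₁/2)] = +0.0000;  Δφ = +0.0000 rad,  Δλ = +0.1431 rad
Δψ ≈ 0 so q = cos φ₁ = 0.6909
d = R·√(Δφ² + q²Δλ²) = 3440·0.09888 = 340 nmi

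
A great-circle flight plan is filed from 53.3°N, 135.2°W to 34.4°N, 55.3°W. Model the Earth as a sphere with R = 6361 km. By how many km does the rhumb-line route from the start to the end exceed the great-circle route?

286 km

Great circle: cos σ = sin φ₁ sin φ₂ + cos φ₁ cos φ₂ cos Δλ,  σ = 1.0010 rad → d_gc = 6367.4 km
Rhumb line: Δψ = -0.4635, q = Δφ/Δψ = 0.7117, d_rh = R√(Δφ²+q²Δλ²) = 6653.1 km
Excess = 6653.1 − 6367.4 = 285.7 ≈ 286 km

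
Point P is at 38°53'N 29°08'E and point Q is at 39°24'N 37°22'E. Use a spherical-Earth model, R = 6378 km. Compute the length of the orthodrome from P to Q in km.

Haversine: a = sin²(Δφ/2)+cos φ₁ cos φ₂ sin²(Δλ/2) = 0.00312;  σ = 2·atan2(√a,√(1−a))
σ = 6.404° → d = Rσ = 6378·0.11178 = 713 km

713 km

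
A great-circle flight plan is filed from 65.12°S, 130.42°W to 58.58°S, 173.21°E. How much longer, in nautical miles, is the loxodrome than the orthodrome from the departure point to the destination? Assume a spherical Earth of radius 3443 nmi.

52 nmi

Great circle: cos σ = sin φ₁ sin φ₂ + cos φ₁ cos φ₂ cos Δλ,  σ = 0.4609 rad → d_gc = 1587.0 nmi
Rhumb line: Δψ = +0.2430, q = Δφ/Δψ = 0.4697, d_rh = R√(Δφ²+q²Δλ²) = 1639.0 nmi
Excess = 1639.0 − 1587.0 = 52.0 ≈ 52 nmi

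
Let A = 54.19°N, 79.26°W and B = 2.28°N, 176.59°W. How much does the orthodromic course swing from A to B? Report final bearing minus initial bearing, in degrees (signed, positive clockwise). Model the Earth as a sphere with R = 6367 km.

-61.8°

At departure: θ₁ = atan2(sin Δλ cos φ₂, cos φ₁ sin φ₂ − sin φ₁ cos φ₂ cos Δλ) = 277.28°
At arrival: θ₂ = atan2(sin Δλ cos φ₁, −cos φ₂ sin φ₁ + sin φ₂ cos φ₁ cos Δλ) = 215.51°
Δθ = θ₂ − θ₁ = -61.8°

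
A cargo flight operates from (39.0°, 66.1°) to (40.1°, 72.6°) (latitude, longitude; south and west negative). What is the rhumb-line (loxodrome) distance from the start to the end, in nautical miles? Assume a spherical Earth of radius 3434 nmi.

Rhumb course C = atan2(Δλ, Δψ) with Δψ = ln[tan(π/4+φ₂/2)/tan(π/4+φ₁/2)] = +0.0249, Δλ = +0.1134 → C = 77.62°
d = R·|Δφ| / |cos C| = 3434·0.01920 / 0.21438 = 308 nmi

308 nmi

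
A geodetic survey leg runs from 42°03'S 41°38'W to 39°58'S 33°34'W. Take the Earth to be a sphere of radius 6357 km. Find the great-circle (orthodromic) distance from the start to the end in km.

713 km

Haversine: a = sin²(Δφ/2)+cos φ₁ cos φ₂ sin²(Δλ/2) = 0.00315;  σ = 2·atan2(√a,√(1−a))
σ = 6.431° → d = Rσ = 6357·0.11224 = 713 km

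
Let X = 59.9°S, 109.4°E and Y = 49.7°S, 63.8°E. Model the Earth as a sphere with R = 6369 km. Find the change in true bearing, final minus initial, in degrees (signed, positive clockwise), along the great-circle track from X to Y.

Initial bearing θ₁ = atan2(sin Δλ cos φ₂, cos φ₁ sin φ₂ − sin φ₁ cos φ₂ cos Δλ) = 271.12°
Final bearing θ₂ = (initial bearing from the destination back to the start) + 180° = 309.17°
Δθ = θ₂ − θ₁ = +38.1°

+38.1°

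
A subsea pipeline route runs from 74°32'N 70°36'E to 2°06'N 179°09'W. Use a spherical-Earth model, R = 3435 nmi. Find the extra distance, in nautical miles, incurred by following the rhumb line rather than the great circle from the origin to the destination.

Great circle: cos σ = sin φ₁ sin φ₂ + cos φ₁ cos φ₂ cos Δλ,  σ = 1.6278 rad → d_gc = 5591.3 nmi
Rhumb line: Δψ = -1.9599, q = Δφ/Δψ = 0.6450, d_rh = R√(Δφ²+q²Δλ²) = 6085.6 nmi
Excess = 6085.6 − 5591.3 = 494.3 ≈ 494 nmi

494 nmi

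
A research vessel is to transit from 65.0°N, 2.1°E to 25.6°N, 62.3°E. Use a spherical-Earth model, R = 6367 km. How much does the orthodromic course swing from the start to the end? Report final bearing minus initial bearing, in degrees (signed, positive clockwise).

+47.3°

Initial bearing θ₁ = atan2(sin Δλ cos φ₂, cos φ₁ sin φ₂ − sin φ₁ cos φ₂ cos Δλ) = 105.95°
Final bearing θ₂ = (initial bearing from the destination back to the start) + 180° = 153.22°
Δθ = θ₂ − θ₁ = +47.3°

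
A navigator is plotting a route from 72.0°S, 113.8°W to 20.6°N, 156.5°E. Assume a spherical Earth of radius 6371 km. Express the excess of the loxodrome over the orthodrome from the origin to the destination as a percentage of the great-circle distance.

3.7%

Great circle: σ = 1.9104 rad → d_gc = Rσ = 12171.1 km
Rhumb: Δφ = +1.6162, Δλ = -1.5656, Δψ = +2.2103, q = Δφ/Δψ = 0.7312 → d_rh = R√(Δφ²+q²Δλ²) = 12617.9 km
Excess = (12617.9 − 12171.1) / 12171.1 = 446.8 / 12171.1 = 3.67% ≈ 3.7%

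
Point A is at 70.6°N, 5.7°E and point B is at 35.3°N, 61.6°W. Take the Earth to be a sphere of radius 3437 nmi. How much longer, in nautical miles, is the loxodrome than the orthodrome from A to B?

119 nmi

Great circle: cos σ = sin φ₁ sin φ₂ + cos φ₁ cos φ₂ cos Δλ,  σ = 0.8637 rad → d_gc = 2968.4 nmi
Rhumb line: Δψ = -1.1072, q = Δφ/Δψ = 0.5564, d_rh = R√(Δφ²+q²Δλ²) = 3087.1 nmi
Excess = 3087.1 − 2968.4 = 118.7 ≈ 119 nmi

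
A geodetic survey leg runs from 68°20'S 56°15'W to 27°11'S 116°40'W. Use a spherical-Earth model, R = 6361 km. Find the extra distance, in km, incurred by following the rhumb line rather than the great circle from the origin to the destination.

170 km

Great circle: cos σ = sin φ₁ sin φ₂ + cos φ₁ cos φ₂ cos Δλ,  σ = 0.9438 rad → d_gc = 6003.6 km
Rhumb line: Δψ = +1.1603, q = Δφ/Δψ = 0.6190, d_rh = R√(Δφ²+q²Δλ²) = 6173.3 km
Excess = 6173.3 − 6003.6 = 169.7 ≈ 170 km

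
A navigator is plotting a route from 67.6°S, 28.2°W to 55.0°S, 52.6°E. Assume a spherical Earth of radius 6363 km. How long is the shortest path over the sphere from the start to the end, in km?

4176 km

cos σ = sin φ₁ sin φ₂ + cos φ₁ cos φ₂ cos Δλ
      = sin(-67.60°)sin(-55.00°) + cos(-67.60°)cos(-55.00°)cos(80.80°) = 0.7923
σ = 37.600° → d = Rσ = 6363·0.65624 = 4176 km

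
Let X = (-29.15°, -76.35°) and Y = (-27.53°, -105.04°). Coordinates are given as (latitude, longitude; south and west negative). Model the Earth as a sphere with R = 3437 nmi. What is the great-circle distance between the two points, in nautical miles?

cos σ = sin φ₁ sin φ₂ + cos φ₁ cos φ₂ cos Δλ
      = sin(-29.15°)sin(-27.53°) + cos(-29.15°)cos(-27.53°)cos(-28.69°) = 0.9045
σ = 25.241° → d = Rσ = 3437·0.44054 = 1514 nmi

1514 nmi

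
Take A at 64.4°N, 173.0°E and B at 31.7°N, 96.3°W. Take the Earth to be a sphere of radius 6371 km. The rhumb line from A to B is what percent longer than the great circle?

Great circle: σ = 1.0822 rad → d_gc = Rσ = 6894.6 km
Rhumb: Δφ = -0.5707, Δλ = +1.5830, Δψ = -0.8981, q = Δφ/Δψ = 0.6355 → d_rh = R√(Δφ²+q²Δλ²) = 7368.8 km
Excess = (7368.8 − 6894.6) / 6894.6 = 474.2 / 6894.6 = 6.88% ≈ 6.9%

6.9%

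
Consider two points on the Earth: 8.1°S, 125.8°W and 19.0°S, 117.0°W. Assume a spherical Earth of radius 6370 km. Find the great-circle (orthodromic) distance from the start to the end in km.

1539 km

cos σ = sin φ₁ sin φ₂ + cos φ₁ cos φ₂ cos Δλ
      = sin(-8.10°)sin(-19.00°) + cos(-8.10°)cos(-19.00°)cos(8.80°) = 0.9709
σ = 13.847° → d = Rσ = 6370·0.24167 = 1539 km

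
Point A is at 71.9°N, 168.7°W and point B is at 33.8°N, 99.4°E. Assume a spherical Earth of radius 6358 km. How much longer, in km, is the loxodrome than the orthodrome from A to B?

513 km

Great circle: cos σ = sin φ₁ sin φ₂ + cos φ₁ cos φ₂ cos Δλ,  σ = 1.0237 rad → d_gc = 6508.7 km
Rhumb line: Δψ = -1.2096, q = Δφ/Δψ = 0.5497, d_rh = R√(Δφ²+q²Δλ²) = 7021.6 km
Excess = 7021.6 − 6508.7 = 512.9 ≈ 513 km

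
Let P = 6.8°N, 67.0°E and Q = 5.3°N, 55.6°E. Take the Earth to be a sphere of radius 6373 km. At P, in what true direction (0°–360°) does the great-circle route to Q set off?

263.1°

N = sin Δλ·cos φ₂ = -0.1968;  D = cos φ₁ sin φ₂ − sin φ₁ cos φ₂ cos Δλ = -0.0239
initial course = atan2(N, D) = 263.09°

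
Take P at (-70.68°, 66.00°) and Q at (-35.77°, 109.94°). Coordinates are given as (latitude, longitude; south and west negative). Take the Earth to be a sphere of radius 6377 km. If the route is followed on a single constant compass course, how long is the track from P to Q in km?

Rhumb course C = atan2(Δλ, Δψ) with Δψ = ln[tan(π/4+φ₂/2)/tan(π/4+φ₁/2)] = +1.1014, Δλ = +0.7669 → C = 34.85°
d = R·|Δφ| / |cos C| = 6377·0.60929 / 0.82065 = 4735 km

4735 km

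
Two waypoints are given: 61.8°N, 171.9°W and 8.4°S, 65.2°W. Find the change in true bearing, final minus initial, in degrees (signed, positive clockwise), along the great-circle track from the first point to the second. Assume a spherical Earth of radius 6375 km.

Initial bearing θ₁ = atan2(sin Δλ cos φ₂, cos φ₁ sin φ₂ − sin φ₁ cos φ₂ cos Δλ) = 79.16°
Final bearing θ₂ = (initial bearing from the destination back to the start) + 180° = 152.02°
Δθ = θ₂ − θ₁ = +72.9°

+72.9°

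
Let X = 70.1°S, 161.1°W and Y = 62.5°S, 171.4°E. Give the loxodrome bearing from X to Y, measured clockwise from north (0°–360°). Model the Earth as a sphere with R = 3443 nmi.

Δψ = ln[tan(π/4+φ₂/2)/tan(π/4+φ₁/2)] = +0.3328
Δλ = -0.4800 rad (taken the short way round)
course = atan2(Δλ, Δψ) = 304.74°

304.7°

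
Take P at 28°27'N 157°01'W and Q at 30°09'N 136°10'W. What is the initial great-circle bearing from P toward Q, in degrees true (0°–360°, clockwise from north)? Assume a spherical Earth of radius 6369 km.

θ = atan2( sin Δλ·cos φ₂ ,  cos φ₁ sin φ₂ − sin φ₁ cos φ₂ cos Δλ )
  = atan2(+0.3078, +0.0566) = 79.57°

79.6°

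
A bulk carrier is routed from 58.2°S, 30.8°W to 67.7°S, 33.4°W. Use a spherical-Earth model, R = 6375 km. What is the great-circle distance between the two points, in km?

1065 km

Haversine: a = sin²(Δφ/2)+cos φ₁ cos φ₂ sin²(Δλ/2) = 0.00696;  σ = 2·atan2(√a,√(1−a))
σ = 9.571° → d = Rσ = 6375·0.16705 = 1065 km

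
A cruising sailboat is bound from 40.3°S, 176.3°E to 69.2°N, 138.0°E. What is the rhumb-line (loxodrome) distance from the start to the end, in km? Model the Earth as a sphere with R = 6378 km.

12629 km

Rhumb course C = atan2(Δλ, Δψ) with Δψ = ln[tan(π/4+φ₂/2)/tan(π/4+φ₁/2)] = +2.4651, Δλ = -0.6685 → C = 344.83°
d = R·|Δφ| / |cos C| = 6378·1.91114 / 0.96514 = 12629 km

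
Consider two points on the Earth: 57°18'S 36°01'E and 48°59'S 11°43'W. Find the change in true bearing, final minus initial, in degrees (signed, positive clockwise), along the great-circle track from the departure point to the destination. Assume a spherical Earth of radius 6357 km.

+39.1°

At departure: θ₁ = atan2(sin Δλ cos φ₂, cos φ₁ sin φ₂ − sin φ₁ cos φ₂ cos Δλ) = 265.74°
At arrival: θ₂ = atan2(sin Δλ cos φ₁, −cos φ₂ sin φ₁ + sin φ₂ cos φ₁ cos Δλ) = 304.82°
Δθ = θ₂ − θ₁ = +39.1°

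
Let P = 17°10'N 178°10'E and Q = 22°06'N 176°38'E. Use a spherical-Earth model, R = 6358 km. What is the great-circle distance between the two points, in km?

Haversine: a = sin²(Δφ/2)+cos φ₁ cos φ₂ sin²(Δλ/2) = 0.00201;  σ = 2·atan2(√a,√(1−a))
σ = 5.140° → d = Rσ = 6358·0.08971 = 570 km

570 km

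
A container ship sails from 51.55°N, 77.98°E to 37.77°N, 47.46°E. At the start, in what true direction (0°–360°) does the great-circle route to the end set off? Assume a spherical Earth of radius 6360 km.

249.2°

N = sin Δλ·cos φ₂ = -0.4014;  D = cos φ₁ sin φ₂ − sin φ₁ cos φ₂ cos Δλ = -0.1524
initial course = atan2(N, D) = 249.21°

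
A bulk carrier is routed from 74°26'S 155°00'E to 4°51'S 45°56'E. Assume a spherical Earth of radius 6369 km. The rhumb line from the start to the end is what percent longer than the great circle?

8.9%

Great circle: σ = 1.5767 rad → d_gc = Rσ = 10042.0 km
Rhumb: Δφ = +1.2145, Δλ = -1.9036, Δψ = +1.9053, q = Δφ/Δψ = 0.6374 → d_rh = R√(Δφ²+q²Δλ²) = 10933.8 km
Excess = (10933.8 − 10042.0) / 10042.0 = 891.8 / 10042.0 = 8.88% ≈ 8.9%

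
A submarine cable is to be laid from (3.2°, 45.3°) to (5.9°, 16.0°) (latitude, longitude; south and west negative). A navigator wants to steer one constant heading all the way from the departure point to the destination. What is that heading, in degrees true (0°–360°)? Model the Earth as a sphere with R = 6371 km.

Δψ = ln[tan(π/4+φ₂/2)/tan(π/4+φ₁/2)] = +0.0473
Δλ = -0.5114 rad (taken the short way round)
course = atan2(Δλ, Δψ) = 275.28°

275.3°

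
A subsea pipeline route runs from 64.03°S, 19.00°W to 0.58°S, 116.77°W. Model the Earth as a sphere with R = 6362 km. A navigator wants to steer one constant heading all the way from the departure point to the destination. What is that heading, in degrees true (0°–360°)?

Δψ = ln[tan(π/4+φ₂/2)/tan(π/4+φ₁/2)] = +1.4570
Δλ = -1.7064 rad (taken the short way round)
course = atan2(Δλ, Δψ) = 310.49°

310.5°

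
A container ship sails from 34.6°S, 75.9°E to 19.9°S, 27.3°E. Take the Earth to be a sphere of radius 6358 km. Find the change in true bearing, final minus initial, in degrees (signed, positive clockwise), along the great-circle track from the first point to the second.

+23.5°

Initial bearing θ₁ = atan2(sin Δλ cos φ₂, cos φ₁ sin φ₂ − sin φ₁ cos φ₂ cos Δλ) = 275.90°
Final bearing θ₂ = (initial bearing from the destination back to the start) + 180° = 299.45°
Δθ = θ₂ − θ₁ = +23.5°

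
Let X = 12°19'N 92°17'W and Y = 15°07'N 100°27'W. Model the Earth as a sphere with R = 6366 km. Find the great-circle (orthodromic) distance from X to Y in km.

935 km

cos σ = sin φ₁ sin φ₂ + cos φ₁ cos φ₂ cos Δλ
      = sin(12.32°)sin(15.12°) + cos(12.32°)cos(15.12°)cos(-8.17°) = 0.9892
σ = 8.412° → d = Rσ = 6366·0.14682 = 935 km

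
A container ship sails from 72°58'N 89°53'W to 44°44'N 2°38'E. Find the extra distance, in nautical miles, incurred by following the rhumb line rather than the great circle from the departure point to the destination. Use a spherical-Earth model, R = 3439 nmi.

259 nmi

Great circle: cos σ = sin φ₁ sin φ₂ + cos φ₁ cos φ₂ cos Δλ,  σ = 0.8449 rad → d_gc = 2905.6 nmi
Rhumb line: Δψ = -1.0240, q = Δφ/Δψ = 0.4812, d_rh = R√(Δφ²+q²Δλ²) = 3164.3 nmi
Excess = 3164.3 − 2905.6 = 258.7 ≈ 259 nmi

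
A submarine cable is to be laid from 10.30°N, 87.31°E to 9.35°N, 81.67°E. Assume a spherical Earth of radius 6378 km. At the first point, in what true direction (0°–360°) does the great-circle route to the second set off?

N = sin Δλ·cos φ₂ = -0.0970;  D = cos φ₁ sin φ₂ − sin φ₁ cos φ₂ cos Δλ = -0.0157
initial course = atan2(N, D) = 260.79°

260.8°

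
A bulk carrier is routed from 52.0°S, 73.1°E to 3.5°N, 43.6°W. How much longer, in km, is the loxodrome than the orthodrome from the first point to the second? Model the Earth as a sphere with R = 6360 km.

Great circle: cos σ = sin φ₁ sin φ₂ + cos φ₁ cos φ₂ cos Δλ,  σ = 1.9010 rad → d_gc = 12090.2 km
Rhumb line: Δψ = +1.1273, q = Δφ/Δψ = 0.8593, d_rh = R√(Δφ²+q²Δλ²) = 12722.3 km
Excess = 12722.3 − 12090.2 = 632.1 ≈ 632 km

632 km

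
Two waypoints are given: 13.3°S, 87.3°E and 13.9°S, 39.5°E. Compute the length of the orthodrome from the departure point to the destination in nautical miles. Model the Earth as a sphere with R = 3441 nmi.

2786 nmi

cos σ = sin φ₁ sin φ₂ + cos φ₁ cos φ₂ cos Δλ
      = sin(-13.30°)sin(-13.90°) + cos(-13.30°)cos(-13.90°)cos(-47.80°) = 0.6898
σ = 46.384° → d = Rσ = 3441·0.80955 = 2786 nmi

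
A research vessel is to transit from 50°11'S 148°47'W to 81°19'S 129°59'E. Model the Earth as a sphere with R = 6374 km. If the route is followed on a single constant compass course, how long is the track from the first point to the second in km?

Δψ = ln[tan(π/4+φ₂/2)/tan(π/4+φ₁/2)] = -1.5624;  Δφ = -0.5434 rad,  Δλ = -1.4178 rad
q = Δφ/Δψ = 0.3478
d = R·√(Δφ² + q²Δλ²) = 6374·0.73376 = 4677 km

4677 km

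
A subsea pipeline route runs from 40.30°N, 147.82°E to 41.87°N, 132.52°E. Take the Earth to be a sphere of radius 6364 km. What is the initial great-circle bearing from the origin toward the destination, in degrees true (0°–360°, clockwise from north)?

282.8°

N = sin Δλ·cos φ₂ = -0.1965;  D = cos φ₁ sin φ₂ − sin φ₁ cos φ₂ cos Δλ = +0.0445
initial course = atan2(N, D) = 282.75°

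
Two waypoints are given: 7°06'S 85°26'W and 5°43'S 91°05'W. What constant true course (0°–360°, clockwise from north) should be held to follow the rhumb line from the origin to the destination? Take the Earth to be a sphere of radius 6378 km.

Δψ = ln[tan(π/4+φ₂/2)/tan(π/4+φ₁/2)] = +0.0243
Δλ = -0.0986 rad (taken the short way round)
course = atan2(Δλ, Δψ) = 283.84°

283.8°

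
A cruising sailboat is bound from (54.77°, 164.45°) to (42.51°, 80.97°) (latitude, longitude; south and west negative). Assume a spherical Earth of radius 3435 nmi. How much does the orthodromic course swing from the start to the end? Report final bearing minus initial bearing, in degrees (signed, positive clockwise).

At departure: θ₁ = atan2(sin Δλ cos φ₂, cos φ₁ sin φ₂ − sin φ₁ cos φ₂ cos Δλ) = 293.70°
At arrival: θ₂ = atan2(sin Δλ cos φ₁, −cos φ₂ sin φ₁ + sin φ₂ cos φ₁ cos Δλ) = 225.77°
Δθ = θ₂ − θ₁ = -67.9°

-67.9°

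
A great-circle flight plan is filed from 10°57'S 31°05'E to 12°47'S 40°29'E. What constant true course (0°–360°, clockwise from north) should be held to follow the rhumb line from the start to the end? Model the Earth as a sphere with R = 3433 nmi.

Δψ = ln[tan(π/4+φ₂/2)/tan(π/4+φ₁/2)] = -0.0327
Δλ = +0.1641 rad (taken the short way round)
course = atan2(Δλ, Δψ) = 101.27°

101.3°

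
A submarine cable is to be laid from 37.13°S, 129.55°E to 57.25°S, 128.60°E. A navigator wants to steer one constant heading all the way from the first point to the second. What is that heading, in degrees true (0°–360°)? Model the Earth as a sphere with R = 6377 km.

Δψ = ln[tan(π/4+φ₂/2)/tan(π/4+φ₁/2)] = -0.5259
Δλ = -0.0166 rad (taken the short way round)
course = atan2(Δλ, Δψ) = 181.81°

181.8°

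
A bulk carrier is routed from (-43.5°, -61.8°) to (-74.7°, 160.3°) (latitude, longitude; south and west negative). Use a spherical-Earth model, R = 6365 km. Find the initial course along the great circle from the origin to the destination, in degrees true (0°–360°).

N = sin Δλ·cos φ₂ = -0.1769;  D = cos φ₁ sin φ₂ − sin φ₁ cos φ₂ cos Δλ = -0.8344
initial course = atan2(N, D) = 191.97°

192.0°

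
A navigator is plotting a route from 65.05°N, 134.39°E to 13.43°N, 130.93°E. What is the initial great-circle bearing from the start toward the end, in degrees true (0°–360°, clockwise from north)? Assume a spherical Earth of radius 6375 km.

184.3°

N = sin Δλ·cos φ₂ = -0.0587;  D = cos φ₁ sin φ₂ − sin φ₁ cos φ₂ cos Δλ = -0.7823
initial course = atan2(N, D) = 184.29°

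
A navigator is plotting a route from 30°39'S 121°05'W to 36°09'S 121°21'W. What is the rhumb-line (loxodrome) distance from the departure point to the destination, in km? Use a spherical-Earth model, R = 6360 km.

611 km

Δψ = ln[tan(π/4+φ₂/2)/tan(π/4+φ₁/2)] = -0.1151;  Δφ = -0.0960 rad,  Δλ = -0.0047 rad
q = Δφ/Δψ = 0.8342
d = R·√(Δφ² + q²Δλ²) = 6360·0.09607 = 611 km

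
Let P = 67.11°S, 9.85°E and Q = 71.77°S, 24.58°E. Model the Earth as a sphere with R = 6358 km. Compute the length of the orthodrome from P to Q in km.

769 km

Haversine: a = sin²(Δφ/2)+cos φ₁ cos φ₂ sin²(Δλ/2) = 0.00365;  σ = 2·atan2(√a,√(1−a))
σ = 6.930° → d = Rσ = 6358·0.12094 = 769 km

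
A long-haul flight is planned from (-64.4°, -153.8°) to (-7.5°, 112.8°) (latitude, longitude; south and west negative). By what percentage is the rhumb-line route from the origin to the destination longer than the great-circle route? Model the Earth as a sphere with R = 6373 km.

5.3%

Great circle: σ = 1.4784 rad → d_gc = Rσ = 9421.6 km
Rhumb: Δφ = +0.9931, Δλ = -1.6301, Δψ = +1.3507, q = Δφ/Δψ = 0.7353 → d_rh = R√(Δφ²+q²Δλ²) = 9919.8 km
Excess = (9919.8 − 9421.6) / 9421.6 = 498.2 / 9421.6 = 5.29% ≈ 5.3%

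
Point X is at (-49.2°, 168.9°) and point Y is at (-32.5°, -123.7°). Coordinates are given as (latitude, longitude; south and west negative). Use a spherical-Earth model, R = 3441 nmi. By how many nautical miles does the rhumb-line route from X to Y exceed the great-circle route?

Great circle: cos σ = sin φ₁ sin φ₂ + cos φ₁ cos φ₂ cos Δλ,  σ = 0.9039 rad → d_gc = 3110.5 nmi
Rhumb line: Δψ = +0.3888, q = Δφ/Δψ = 0.7497, d_rh = R√(Δφ²+q²Δλ²) = 3196.1 nmi
Excess = 3196.1 − 3110.5 = 85.6 ≈ 86 nmi

86 nmi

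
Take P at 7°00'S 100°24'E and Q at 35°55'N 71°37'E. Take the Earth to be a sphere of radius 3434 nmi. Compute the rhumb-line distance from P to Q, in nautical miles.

3043 nmi

Δψ = ln[tan(π/4+φ₂/2)/tan(π/4+φ₁/2)] = +0.7950;  Δφ = +0.7490 rad,  Δλ = -0.5024 rad
q = Δφ/Δψ = 0.9422
d = R·√(Δφ² + q²Δλ²) = 3434·0.88607 = 3043 nmi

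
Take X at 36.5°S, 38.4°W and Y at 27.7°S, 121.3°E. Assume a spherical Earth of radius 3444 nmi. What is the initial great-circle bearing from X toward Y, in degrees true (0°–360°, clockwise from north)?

160.5°

N = sin Δλ·cos φ₂ = +0.3072;  D = cos φ₁ sin φ₂ − sin φ₁ cos φ₂ cos Δλ = -0.8676
initial course = atan2(N, D) = 160.50°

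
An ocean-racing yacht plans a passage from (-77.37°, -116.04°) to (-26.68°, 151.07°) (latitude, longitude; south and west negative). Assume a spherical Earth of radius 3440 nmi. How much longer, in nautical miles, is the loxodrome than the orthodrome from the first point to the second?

304 nmi

Great circle: cos σ = sin φ₁ sin φ₂ + cos φ₁ cos φ₂ cos Δλ,  σ = 1.1282 rad → d_gc = 3881.0 nmi
Rhumb line: Δψ = +1.7178, q = Δφ/Δψ = 0.5150, d_rh = R√(Δφ²+q²Δλ²) = 4184.8 nmi
Excess = 4184.8 − 3881.0 = 303.8 ≈ 304 nmi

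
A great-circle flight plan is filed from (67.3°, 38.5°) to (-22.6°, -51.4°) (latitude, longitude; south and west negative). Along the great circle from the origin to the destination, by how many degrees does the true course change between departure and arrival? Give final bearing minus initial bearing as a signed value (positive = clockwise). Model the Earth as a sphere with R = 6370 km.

-56.4°

Initial bearing θ₁ = atan2(sin Δλ cos φ₂, cos φ₁ sin φ₂ − sin φ₁ cos φ₂ cos Δλ) = 260.78°
Final bearing θ₂ = (initial bearing from the destination back to the start) + 180° = 204.37°
Δθ = θ₂ − θ₁ = -56.4°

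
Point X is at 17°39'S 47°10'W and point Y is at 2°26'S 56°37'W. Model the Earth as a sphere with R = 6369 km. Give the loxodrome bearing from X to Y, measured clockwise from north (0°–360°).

Δψ = ln[tan(π/4+φ₂/2)/tan(π/4+φ₁/2)] = +0.2706
Δλ = -0.1649 rad (taken the short way round)
course = atan2(Δλ, Δψ) = 328.63°

328.6°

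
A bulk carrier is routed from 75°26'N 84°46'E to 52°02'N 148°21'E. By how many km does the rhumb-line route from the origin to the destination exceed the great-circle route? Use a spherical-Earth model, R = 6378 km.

160 km

Great circle: cos σ = sin φ₁ sin φ₂ + cos φ₁ cos φ₂ cos Δλ,  σ = 0.5883 rad → d_gc = 3752.4 km
Rhumb line: Δψ = -0.9901, q = Δφ/Δψ = 0.4125, d_rh = R√(Δφ²+q²Δλ²) = 3912.6 km
Excess = 3912.6 − 3752.4 = 160.2 ≈ 160 km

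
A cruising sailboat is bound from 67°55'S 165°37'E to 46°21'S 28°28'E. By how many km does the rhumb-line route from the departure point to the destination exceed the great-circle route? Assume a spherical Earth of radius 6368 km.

1520 km

Great circle: cos σ = sin φ₁ sin φ₂ + cos φ₁ cos φ₂ cos Δλ,  σ = 1.0699 rad → d_gc = 6812.9 km
Rhumb line: Δψ = +0.7190, q = Δφ/Δψ = 0.5235, d_rh = R√(Δφ²+q²Δλ²) = 8332.7 km
Excess = 8332.7 − 6812.9 = 1519.8 ≈ 1520 km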